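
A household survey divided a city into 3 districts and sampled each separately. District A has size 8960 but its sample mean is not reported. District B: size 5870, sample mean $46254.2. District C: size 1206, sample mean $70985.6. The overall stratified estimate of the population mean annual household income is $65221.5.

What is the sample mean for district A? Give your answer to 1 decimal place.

Σ Nₕx̄ₕ = N·μ, so 8960·x̄_A = 16036·65221.5 − (5870·46254.2 + 1206·70985.6).
= 1045891974 − 357120787.6 = 688771186.4.
x̄_A = 688771186.4 / 8960 = 76871.784... → 76871.8.

76871.8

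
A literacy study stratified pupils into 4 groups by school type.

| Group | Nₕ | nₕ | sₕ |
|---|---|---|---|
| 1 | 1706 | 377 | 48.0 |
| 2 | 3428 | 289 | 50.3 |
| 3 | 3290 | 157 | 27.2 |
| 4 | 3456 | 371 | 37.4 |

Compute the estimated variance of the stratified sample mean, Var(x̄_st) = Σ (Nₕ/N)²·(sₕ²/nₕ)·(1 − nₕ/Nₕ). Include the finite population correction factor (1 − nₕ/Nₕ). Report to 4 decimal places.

N = 11880. Term for each stratum: Wₕ²sₕ²/nₕ·(1−nₕ/Nₕ).
Var(x̄_st) = 0.0981776 + 0.6674786 + 0.3441609 + 0.2848166 = 1.3946338 → 1.3946.

1.3946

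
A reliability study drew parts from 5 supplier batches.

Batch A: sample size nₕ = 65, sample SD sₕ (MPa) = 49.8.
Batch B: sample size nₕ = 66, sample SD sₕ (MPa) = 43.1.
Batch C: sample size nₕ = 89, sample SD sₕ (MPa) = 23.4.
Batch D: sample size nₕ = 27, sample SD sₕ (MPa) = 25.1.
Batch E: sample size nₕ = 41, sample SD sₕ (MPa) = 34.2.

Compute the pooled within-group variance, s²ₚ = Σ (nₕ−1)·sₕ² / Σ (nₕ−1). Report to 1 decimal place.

A: (65−1)·49.8² = 64·2480.04 = 158722.56
B: (66−1)·43.1² = 65·1857.61 = 120744.65
C: (89−1)·23.4² = 88·547.56 = 48185.28
D: (27−1)·25.1² = 26·630.01 = 16380.26
E: (41−1)·34.2² = 40·1169.64 = 46785.6
Numerator = 390818.35; denominator = Σ(nₕ−1) = 283.
s²ₚ = 390818.35/283 = 1380.984... → 1381.0.

1381.0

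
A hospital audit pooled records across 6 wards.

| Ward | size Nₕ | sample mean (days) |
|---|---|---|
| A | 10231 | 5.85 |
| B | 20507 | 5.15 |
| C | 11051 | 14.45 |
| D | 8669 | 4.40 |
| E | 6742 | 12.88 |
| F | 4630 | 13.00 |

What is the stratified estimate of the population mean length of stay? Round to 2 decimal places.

8.25

N = 61830; weights Wₕ = Nₕ/N = (0.1655, 0.3317, 0.1787, 0.1402, 0.1090, 0.0749).
x̄_st = Σ Wₕ·x̄ₕ = 0.1655·5.85 + 0.3317·5.15 + 0.1787·14.45 + 0.1402·4.40 + 0.1090·12.88 + 0.0749·13.00 ≈ 8.2536...
→ 8.25.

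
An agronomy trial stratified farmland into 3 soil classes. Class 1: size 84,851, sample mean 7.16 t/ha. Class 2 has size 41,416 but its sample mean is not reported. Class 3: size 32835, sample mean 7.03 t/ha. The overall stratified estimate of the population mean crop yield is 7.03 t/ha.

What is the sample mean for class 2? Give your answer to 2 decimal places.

6.76

Σ Nₕx̄ₕ = N·μ, so 41416·x̄_2 = 159102·7.03 − (84851·7.16 + 32835·7.03).
= 1118487.06 − 838363.21 = 280123.85.
x̄_2 = 280123.85 / 41416 = 6.7637... → 6.76.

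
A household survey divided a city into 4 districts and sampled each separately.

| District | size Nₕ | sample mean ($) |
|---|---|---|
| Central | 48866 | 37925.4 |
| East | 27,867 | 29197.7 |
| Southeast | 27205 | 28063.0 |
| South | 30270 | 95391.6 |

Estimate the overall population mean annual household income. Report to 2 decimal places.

47075.23

x̄_st = (Σ Nₕx̄ₕ) / (Σ Nₕ) = (48866·37925.4 + 27867·29197.7 + 27205·28063.0 + 30270·95391.6) / 134208
= 6317872549.3 / 134208 = 47075.2306... → 47075.23.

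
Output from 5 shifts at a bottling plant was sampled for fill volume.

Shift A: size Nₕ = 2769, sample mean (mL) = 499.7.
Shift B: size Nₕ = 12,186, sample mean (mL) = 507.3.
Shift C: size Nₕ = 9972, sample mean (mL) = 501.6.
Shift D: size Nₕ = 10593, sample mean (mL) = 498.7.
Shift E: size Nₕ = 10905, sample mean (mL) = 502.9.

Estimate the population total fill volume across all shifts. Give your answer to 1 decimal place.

23334435.9

A: 2769·499.7 = 1383669.3
B: 12186·507.3 = 6181957.8
C: 9972·501.6 = 5001955.2
D: 10593·498.7 = 5282729.1
E: 10905·502.9 = 5484124.5
τ̂ = Σ Nₕx̄ₕ = 23334435.9.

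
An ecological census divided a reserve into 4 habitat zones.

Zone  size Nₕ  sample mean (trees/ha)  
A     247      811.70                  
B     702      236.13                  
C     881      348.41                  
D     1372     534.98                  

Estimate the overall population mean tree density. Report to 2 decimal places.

439.47

N = 3202; weights Wₕ = Nₕ/N = (0.0771, 0.2192, 0.2751, 0.4285).
x̄_st = Σ Wₕ·x̄ₕ = 0.0771·811.70 + 0.2192·236.13 + 0.2751·348.41 + 0.4285·534.98 ≈ 439.4737...
→ 439.47.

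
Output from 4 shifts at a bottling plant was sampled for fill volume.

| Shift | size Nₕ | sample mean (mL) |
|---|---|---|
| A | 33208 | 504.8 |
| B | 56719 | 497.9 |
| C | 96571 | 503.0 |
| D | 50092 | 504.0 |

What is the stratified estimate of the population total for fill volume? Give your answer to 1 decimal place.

Population total = Σ Nₕ·x̄ₕ (each stratum's size times its mean).
33208·504.8 + 56719·497.9 + 96571·503.0 + 50092·504.0 = 16763398.4 + 28240390.1 + 48575213 + 25246368 = 118825369.5.

118825369.5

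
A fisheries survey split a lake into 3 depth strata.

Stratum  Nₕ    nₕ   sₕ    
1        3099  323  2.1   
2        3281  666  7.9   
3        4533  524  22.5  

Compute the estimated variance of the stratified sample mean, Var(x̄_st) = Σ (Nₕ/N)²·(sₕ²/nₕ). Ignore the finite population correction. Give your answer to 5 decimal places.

0.17626

N = 10913; Wₕ = Nₕ/N.
stratum 1: (3099/10913)²·2.1²/323 = 0.00110101
stratum 2: (3281/10913)²·7.9²/666 = 0.00847040
stratum 3: (4533/10913)²·22.5²/524 = 0.16669281
Sum = 0.17626423 → 0.17626.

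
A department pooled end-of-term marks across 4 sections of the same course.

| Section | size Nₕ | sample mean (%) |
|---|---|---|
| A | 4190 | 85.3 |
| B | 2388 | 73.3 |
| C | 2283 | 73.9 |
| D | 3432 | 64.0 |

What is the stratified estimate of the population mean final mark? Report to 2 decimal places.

N = 4190 + 2388 + 2283 + 3432 = 12293.
Overall mean = Σ (Nₕ/N)·x̄ₕ — weight by population share, not a simple average.
Σ Nₕx̄ₕ = 4190·85.3 + 2388·73.3 + 2283·73.9 + 3432·64.0 = 357407 + 175040.4 + 168713.7 + 219648 = 920809.1.
Divide by N: 920809.1 / 12293 = 74.9052... → 74.91.

74.91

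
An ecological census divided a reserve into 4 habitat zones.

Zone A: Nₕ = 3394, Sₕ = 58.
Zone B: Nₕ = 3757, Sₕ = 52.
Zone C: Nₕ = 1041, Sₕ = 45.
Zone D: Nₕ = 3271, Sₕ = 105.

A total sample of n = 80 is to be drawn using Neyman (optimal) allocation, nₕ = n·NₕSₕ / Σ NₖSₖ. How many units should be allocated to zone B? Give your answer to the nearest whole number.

Σ NₕSₕ = 3394·58 + 3757·52 + 1041·45 + 3271·105 = 782516.
Share for B: 195364/782516 = 0.24966.
n_B = 80 × 0.24966 = 19.973... → 20.

20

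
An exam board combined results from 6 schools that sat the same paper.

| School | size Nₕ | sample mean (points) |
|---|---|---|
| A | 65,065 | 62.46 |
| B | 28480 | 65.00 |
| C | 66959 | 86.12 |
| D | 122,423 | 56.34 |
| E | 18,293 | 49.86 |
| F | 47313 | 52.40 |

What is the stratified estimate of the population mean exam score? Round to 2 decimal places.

N = 65065 + 28480 + 66959 + 122423 + 18293 + 47313 = 348533.
Overall mean = Σ (Nₕ/N)·x̄ₕ — weight by population share, not a simple average.
Σ Nₕx̄ₕ = 65065·62.46 + 28480·65.00 + 66959·86.12 + 122423·56.34 + 18293·49.86 + 47313·52.40 = 4063959.9 + 1851200 + 5766509.08 + 6897311.82 + 912088.98 + 2479201.2 = 21970270.98.
Divide by N: 21970270.98 / 348533 = 63.0364... → 63.04.

63.04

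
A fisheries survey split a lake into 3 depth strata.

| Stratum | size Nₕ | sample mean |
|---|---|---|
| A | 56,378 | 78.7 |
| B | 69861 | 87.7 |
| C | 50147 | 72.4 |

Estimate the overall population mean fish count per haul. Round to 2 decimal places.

N = 56378 + 69861 + 50147 = 176386.
Weight each subgroup mean by Nₕ/N and sum.
Σ Nₕx̄ₕ = 56378·78.7 + 69861·87.7 + 50147·72.4 = 4436948.6 + 6126809.7 + 3630642.8 = 14194401.1.
Divide by N: 14194401.1 / 176386 = 80.4735... → 80.47.

80.47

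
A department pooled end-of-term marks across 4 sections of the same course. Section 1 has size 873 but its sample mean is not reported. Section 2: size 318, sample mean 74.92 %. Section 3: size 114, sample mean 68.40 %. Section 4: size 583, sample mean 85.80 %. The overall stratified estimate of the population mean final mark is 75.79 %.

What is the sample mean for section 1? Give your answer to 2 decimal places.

N = 873 + 318 + 114 + 583 = 1888.
Overall total = μ·N = 75.79·1888 = 143091.52.
Subtract the known strata: 318·74.92 + 114·68.40 + 583·85.80 = 81643.56.
Remaining total for section 1: 143091.52 − 81643.56 = 61447.96.
Divide by its size: 61447.96 / 873 = 70.3871... → 70.39.

70.39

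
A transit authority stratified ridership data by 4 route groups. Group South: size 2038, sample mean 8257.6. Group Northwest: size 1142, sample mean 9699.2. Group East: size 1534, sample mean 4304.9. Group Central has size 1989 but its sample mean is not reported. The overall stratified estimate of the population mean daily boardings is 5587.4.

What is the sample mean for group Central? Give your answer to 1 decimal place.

1479.7

N = 2038 + 1142 + 1534 + 1989 = 6703.
Overall total = μ·N = 5587.4·6703 = 37452342.2.
Subtract the known strata: 2038·8257.6 + 1142·9699.2 + 1534·4304.9 = 34509191.8.
Remaining total for group Central: 37452342.2 − 34509191.8 = 2943150.4.
Divide by its size: 2943150.4 / 1989 = 1479.714... → 1479.7.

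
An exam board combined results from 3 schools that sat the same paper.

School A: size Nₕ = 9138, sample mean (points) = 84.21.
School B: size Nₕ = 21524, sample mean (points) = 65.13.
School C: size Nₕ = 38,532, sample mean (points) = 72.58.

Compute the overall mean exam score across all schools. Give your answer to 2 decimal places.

71.80

N = 69194; weights Wₕ = Nₕ/N = (0.1321, 0.3111, 0.5569).
x̄_st = Σ Wₕ·x̄ₕ = 0.1321·84.21 + 0.3111·65.13 + 0.5569·72.58 ≈ 71.7984...
→ 71.80.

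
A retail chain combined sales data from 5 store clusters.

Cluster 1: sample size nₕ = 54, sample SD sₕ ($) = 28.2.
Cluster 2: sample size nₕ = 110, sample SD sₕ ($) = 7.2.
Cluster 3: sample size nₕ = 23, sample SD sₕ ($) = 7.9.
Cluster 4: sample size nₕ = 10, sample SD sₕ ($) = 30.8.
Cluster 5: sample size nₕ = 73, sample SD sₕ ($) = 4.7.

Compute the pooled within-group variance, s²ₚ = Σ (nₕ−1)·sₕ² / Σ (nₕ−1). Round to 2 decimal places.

223.77

Degrees of freedom: 53 + 109 + 22 + 9 + 72 = 265.
Σ(nₕ−1)sₕ² = 53·795.24 + 109·51.84 + 22·62.41 + 9·948.64 + 72·22.09 = 59299.54.
s²ₚ = 59299.54 / 265 = 223.7718... → 223.77.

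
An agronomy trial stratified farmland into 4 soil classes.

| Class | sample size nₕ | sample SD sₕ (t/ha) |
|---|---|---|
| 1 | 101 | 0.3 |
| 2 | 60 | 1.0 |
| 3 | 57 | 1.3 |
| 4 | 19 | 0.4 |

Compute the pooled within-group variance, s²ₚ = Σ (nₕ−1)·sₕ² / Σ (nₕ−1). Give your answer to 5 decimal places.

1: (101−1)·0.3² = 100·0.09 = 9
2: (60−1)·1.0² = 59·1 = 59
3: (57−1)·1.3² = 56·1.69 = 94.64
4: (19−1)·0.4² = 18·0.16 = 2.88
Numerator = 165.52; denominator = Σ(nₕ−1) = 233.
s²ₚ = 165.52/233 = 0.7103863... → 0.71039.

0.71039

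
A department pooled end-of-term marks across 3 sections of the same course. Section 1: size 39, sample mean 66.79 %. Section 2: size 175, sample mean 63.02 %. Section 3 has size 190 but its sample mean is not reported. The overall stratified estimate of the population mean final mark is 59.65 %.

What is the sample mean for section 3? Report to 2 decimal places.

N = 39 + 175 + 190 = 404.
Overall total = μ·N = 59.65·404 = 24098.6.
Subtract the known strata: 39·66.79 + 175·63.02 = 13633.31.
Remaining total for section 3: 24098.6 − 13633.31 = 10465.29.
Divide by its size: 10465.29 / 190 = 55.0805... → 55.08.

55.08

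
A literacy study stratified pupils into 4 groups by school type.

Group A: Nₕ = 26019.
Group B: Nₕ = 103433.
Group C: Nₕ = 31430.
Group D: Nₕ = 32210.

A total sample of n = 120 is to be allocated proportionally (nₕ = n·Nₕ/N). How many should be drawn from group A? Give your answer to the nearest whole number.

Share of group A = 26019/193092 = 0.13475.
Allocate 120 × 0.13475 = 16.170... → 16.

16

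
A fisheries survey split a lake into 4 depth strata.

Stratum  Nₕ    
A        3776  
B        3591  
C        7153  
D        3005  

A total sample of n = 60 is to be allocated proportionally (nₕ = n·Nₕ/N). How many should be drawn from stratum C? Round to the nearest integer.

Share of stratum C = 7153/17525 = 0.40816.
Allocate 60 × 0.40816 = 24.490... → 24.

24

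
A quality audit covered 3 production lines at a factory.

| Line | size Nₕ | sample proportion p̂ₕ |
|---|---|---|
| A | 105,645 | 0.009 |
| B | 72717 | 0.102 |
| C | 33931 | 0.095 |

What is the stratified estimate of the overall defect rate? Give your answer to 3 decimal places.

0.055

Wₕ = Nₕ/N with N = 212293: 0.4976, 0.3425, 0.1598.
p̂_st = 0.4976·0.009 + 0.3425·0.102 + 0.1598·0.095 ≈ 0.05460... → 0.055.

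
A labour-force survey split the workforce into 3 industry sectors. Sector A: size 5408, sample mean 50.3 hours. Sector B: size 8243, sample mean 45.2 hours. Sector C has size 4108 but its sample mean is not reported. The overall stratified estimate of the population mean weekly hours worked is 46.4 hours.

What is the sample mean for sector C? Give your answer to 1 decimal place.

N = 5408 + 8243 + 4108 = 17759.
Overall total = μ·N = 46.4·17759 = 824017.6.
Subtract the known strata: 5408·50.3 + 8243·45.2 = 644606.
Remaining total for sector C: 824017.6 − 644606 = 179411.6.
Divide by its size: 179411.6 / 4108 = 43.674... → 43.7.

43.7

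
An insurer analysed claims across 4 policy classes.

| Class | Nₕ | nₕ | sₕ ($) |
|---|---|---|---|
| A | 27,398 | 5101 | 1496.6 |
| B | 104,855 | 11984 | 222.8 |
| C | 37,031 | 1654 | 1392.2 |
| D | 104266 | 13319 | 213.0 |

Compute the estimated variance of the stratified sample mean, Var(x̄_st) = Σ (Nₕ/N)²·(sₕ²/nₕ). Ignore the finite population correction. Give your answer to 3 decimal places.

N = 273550; Wₕ = Nₕ/N.
class A: (27398/273550)²·1496.6²/5101 = 4.404742
class B: (104855/273550)²·222.8²/11984 = 0.608602
class C: (37031/273550)²·1392.2²/1654 = 21.474606
class D: (104266/273550)²·213.0²/13319 = 0.494880
Sum = 26.982829 → 26.983.

26.983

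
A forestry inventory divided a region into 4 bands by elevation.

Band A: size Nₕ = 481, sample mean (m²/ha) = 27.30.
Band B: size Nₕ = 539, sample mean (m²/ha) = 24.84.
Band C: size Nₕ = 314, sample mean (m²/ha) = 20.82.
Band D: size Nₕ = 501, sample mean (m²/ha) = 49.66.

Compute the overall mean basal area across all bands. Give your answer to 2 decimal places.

31.57

N = 481 + 539 + 314 + 501 = 1835.
Weight each subgroup mean by Nₕ/N and sum.
Σ Nₕx̄ₕ = 481·27.30 + 539·24.84 + 314·20.82 + 501·49.66 = 13131.3 + 13388.76 + 6537.48 + 24879.66 = 57937.2.
Divide by N: 57937.2 / 1835 = 31.5734... → 31.57.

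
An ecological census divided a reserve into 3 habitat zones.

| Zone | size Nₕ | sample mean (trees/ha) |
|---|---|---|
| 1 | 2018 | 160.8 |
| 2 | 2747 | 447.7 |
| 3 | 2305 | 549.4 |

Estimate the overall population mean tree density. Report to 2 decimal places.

N = 2018 + 2747 + 2305 = 7070.
The stratified mean weights each stratum mean by its population share Nₕ/N.
Σ Nₕx̄ₕ = 2018·160.8 + 2747·447.7 + 2305·549.4 = 324494.4 + 1229831.9 + 1266367 = 2820693.3.
Divide by N: 2820693.3 / 7070 = 398.9665... → 398.97.

398.97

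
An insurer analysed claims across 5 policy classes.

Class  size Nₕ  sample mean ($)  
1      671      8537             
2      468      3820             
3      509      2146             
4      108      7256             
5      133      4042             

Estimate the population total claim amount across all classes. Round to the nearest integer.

9929635

1: 671·8537 = 5728327
2: 468·3820 = 1787760
3: 509·2146 = 1092314
4: 108·7256 = 783648
5: 133·4042 = 537586
τ̂ = Σ Nₕx̄ₕ = 9929635.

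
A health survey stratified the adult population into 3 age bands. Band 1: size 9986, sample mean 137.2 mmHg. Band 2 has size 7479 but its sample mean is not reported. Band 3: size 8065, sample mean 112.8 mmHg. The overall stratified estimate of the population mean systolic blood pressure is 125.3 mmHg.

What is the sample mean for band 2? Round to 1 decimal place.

Σ Nₕx̄ₕ = N·μ, so 7479·x̄_2 = 25530·125.3 − (9986·137.2 + 8065·112.8).
= 3198909 − 2279811.2 = 919097.8.
x̄_2 = 919097.8 / 7479 = 122.890... → 122.9.

122.9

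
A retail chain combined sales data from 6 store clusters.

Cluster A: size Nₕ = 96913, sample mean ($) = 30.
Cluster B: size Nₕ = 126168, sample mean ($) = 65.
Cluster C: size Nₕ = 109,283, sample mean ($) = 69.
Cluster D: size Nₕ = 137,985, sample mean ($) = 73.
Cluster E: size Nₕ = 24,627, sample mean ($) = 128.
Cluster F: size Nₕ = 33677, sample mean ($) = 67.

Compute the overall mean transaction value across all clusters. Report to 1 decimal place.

64.6

N = 528653; weights Wₕ = Nₕ/N = (0.1833, 0.2387, 0.2067, 0.2610, 0.0466, 0.0637).
x̄_st = Σ Wₕ·x̄ₕ = 0.1833·30 + 0.2387·65 + 0.2067·69 + 0.2610·73 + 0.0466·128 + 0.0637·67 ≈ 64.561...
→ 64.6.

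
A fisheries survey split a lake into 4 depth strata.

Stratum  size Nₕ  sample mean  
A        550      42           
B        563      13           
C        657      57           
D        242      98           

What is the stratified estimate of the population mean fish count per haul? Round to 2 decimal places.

x̄_st = (Σ Nₕx̄ₕ) / (Σ Nₕ) = (550·42 + 563·13 + 657·57 + 242·98) / 2012
= 91584 / 2012 = 45.5189... → 45.52.

45.52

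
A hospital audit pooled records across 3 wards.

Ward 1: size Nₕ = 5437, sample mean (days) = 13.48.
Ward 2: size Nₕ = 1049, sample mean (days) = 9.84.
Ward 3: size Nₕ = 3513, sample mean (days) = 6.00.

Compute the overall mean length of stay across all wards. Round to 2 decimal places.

N = 5437 + 1049 + 3513 = 9999.
Weight each subgroup mean by Nₕ/N and sum.
Σ Nₕx̄ₕ = 5437·13.48 + 1049·9.84 + 3513·6.00 = 73290.76 + 10322.16 + 21078 = 104690.92.
Divide by N: 104690.92 / 9999 = 10.4701... → 10.47.

10.47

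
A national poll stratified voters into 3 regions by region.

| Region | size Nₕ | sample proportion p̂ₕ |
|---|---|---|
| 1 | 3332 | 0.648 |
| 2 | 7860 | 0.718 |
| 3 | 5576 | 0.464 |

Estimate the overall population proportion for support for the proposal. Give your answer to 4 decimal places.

N = 3332 + 7860 + 5576 = 16768.
Overall proportion = Σ (Nₕ/N)·p̂ₕ.
Σ Nₕp̂ₕ = 2159.136 + 5643.48 + 2587.264 = 10389.88.
10389.88 / 16768 = 0.619625... → 0.6196.

0.6196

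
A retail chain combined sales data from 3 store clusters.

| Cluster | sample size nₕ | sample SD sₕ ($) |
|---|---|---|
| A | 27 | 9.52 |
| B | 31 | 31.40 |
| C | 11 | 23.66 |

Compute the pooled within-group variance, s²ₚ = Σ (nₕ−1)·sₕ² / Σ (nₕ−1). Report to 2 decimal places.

568.68

Degrees of freedom: 26 + 30 + 10 = 66.
Σ(nₕ−1)sₕ² = 26·90.6304 + 30·985.96 + 10·559.7956 = 37533.1464.
s²ₚ = 37533.1464 / 66 = 568.6840... → 568.68.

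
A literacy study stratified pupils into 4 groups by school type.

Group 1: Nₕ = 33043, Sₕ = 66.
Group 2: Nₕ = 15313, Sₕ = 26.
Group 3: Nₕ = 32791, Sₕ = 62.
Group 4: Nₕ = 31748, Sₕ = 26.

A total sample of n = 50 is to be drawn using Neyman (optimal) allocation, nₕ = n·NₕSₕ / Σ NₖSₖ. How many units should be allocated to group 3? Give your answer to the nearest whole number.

19

Σ NₕSₕ = 33043·66 + 15313·26 + 32791·62 + 31748·26 = 5437466.
Share for 3: 2033042/5437466 = 0.37390.
n_3 = 50 × 0.37390 = 18.695... → 19.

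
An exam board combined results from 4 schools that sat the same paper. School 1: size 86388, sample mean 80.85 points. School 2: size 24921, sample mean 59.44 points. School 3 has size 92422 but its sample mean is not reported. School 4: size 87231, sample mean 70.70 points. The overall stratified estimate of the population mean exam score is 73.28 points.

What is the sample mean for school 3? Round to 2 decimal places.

72.37

N = 86388 + 24921 + 92422 + 87231 = 290962.
Overall total = μ·N = 73.28·290962 = 21321695.36.
Subtract the known strata: 86388·80.85 + 24921·59.44 + 87231·70.70 = 14633005.74.
Remaining total for school 3: 21321695.36 − 14633005.74 = 6688689.62.
Divide by its size: 6688689.62 / 92422 = 72.3712... → 72.37.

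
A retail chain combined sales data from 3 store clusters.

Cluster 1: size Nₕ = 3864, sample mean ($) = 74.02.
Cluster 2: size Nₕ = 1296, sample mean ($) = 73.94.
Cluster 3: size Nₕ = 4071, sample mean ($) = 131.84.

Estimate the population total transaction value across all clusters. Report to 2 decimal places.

918560.16

Population total = Σ Nₕ·x̄ₕ (each stratum's size times its mean).
3864·74.02 + 1296·73.94 + 4071·131.84 = 286013.28 + 95826.24 + 536720.64 = 918560.16.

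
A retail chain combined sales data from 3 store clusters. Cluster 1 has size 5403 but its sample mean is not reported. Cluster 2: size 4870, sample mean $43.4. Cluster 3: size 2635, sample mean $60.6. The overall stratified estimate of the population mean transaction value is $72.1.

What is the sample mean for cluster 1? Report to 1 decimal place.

103.6

N = 5403 + 4870 + 2635 = 12908.
Overall total = μ·N = 72.1·12908 = 930666.8.
Subtract the known strata: 4870·43.4 + 2635·60.6 = 371039.
Remaining total for cluster 1: 930666.8 − 371039 = 559627.8.
Divide by its size: 559627.8 / 5403 = 103.577... → 103.6.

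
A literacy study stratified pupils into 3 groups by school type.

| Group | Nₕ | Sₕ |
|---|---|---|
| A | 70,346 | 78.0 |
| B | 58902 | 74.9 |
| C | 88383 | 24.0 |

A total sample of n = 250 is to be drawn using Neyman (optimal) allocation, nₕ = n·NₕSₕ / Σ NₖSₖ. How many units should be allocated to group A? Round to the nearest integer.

114

Σ NₕSₕ = 70346·78.0 + 58902·74.9 + 88383·24.0 = 12019939.8.
Share for A: 5486988/12019939.8 = 0.45649.
n_A = 250 × 0.45649 = 114.123... → 114.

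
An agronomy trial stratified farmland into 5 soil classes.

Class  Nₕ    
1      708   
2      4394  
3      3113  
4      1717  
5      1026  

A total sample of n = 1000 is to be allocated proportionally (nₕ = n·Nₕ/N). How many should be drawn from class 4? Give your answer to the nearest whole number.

157

Share of class 4 = 1717/10958 = 0.15669.
Allocate 1000 × 0.15669 = 156.689... → 157.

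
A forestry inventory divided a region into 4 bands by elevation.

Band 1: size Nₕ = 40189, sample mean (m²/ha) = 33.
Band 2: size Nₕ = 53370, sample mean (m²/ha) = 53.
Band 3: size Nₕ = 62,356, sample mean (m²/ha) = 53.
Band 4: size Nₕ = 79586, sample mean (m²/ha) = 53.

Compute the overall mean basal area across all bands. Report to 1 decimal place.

N = 235501; weights Wₕ = Nₕ/N = (0.1707, 0.2266, 0.2648, 0.3379).
x̄_st = Σ Wₕ·x̄ₕ = 0.1707·33 + 0.2266·53 + 0.2648·53 + 0.3379·53 ≈ 49.587...
→ 49.6.

49.6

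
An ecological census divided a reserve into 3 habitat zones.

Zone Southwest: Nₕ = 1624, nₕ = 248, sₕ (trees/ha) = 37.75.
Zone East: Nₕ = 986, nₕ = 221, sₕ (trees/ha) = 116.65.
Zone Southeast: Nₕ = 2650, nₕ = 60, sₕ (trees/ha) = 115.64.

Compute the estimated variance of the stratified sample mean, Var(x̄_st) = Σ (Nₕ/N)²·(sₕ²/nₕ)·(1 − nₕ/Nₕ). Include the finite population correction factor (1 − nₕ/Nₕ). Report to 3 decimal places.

N = 5260. Term for each stratum: Wₕ²sₕ²/nₕ·(1−nₕ/Nₕ).
Var(x̄_st) = 0.464104 + 1.678588 + 55.289042 = 57.431734 → 57.432.

57.432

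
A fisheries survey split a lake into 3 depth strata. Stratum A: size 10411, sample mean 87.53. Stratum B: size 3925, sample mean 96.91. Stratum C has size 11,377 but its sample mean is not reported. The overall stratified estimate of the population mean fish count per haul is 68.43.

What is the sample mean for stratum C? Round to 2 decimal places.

41.13

N = 10411 + 3925 + 11377 = 25713.
Overall total = μ·N = 68.43·25713 = 1759540.59.
Subtract the known strata: 10411·87.53 + 3925·96.91 = 1291646.58.
Remaining total for stratum C: 1759540.59 − 1291646.58 = 467894.01.
Divide by its size: 467894.01 / 11377 = 41.1263... → 41.13.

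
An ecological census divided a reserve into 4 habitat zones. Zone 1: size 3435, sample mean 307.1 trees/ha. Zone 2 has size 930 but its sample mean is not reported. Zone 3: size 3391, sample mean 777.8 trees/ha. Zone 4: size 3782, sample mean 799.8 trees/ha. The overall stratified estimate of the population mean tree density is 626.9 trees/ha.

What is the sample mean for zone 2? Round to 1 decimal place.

554.8

Σ Nₕx̄ₕ = N·μ, so 930·x̄_2 = 11538·626.9 − (3435·307.1 + 3391·777.8 + 3782·799.8).
= 7233172.2 − 6717251.9 = 515920.3.
x̄_2 = 515920.3 / 930 = 554.753... → 554.8.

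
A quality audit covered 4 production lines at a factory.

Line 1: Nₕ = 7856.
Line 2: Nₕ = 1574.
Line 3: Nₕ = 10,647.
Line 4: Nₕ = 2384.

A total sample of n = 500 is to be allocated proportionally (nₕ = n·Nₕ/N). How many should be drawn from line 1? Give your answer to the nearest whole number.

Share of line 1 = 7856/22461 = 0.34976.
Allocate 500 × 0.34976 = 174.881... → 175.

175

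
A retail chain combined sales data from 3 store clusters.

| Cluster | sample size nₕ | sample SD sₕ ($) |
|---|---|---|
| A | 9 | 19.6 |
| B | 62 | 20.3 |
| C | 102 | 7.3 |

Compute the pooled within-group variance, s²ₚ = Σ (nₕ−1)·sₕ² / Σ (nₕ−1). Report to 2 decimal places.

A: (9−1)·19.6² = 8·384.16 = 3073.28
B: (62−1)·20.3² = 61·412.09 = 25137.49
C: (102−1)·7.3² = 101·53.29 = 5382.29
Numerator = 33593.06; denominator = Σ(nₕ−1) = 170.
s²ₚ = 33593.06/170 = 197.6062... → 197.61.

197.61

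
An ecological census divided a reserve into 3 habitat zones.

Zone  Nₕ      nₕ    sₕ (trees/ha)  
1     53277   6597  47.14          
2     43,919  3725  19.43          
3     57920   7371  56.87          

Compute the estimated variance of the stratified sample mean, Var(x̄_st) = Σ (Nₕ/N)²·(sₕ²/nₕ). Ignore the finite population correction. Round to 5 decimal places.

0.10904

N = 155116; Wₕ = Nₕ/N.
zone 1: (53277/155116)²·47.14²/6597 = 0.03973736
zone 2: (43919/155116)²·19.43²/3725 = 0.00812477
zone 3: (57920/155116)²·56.87²/7371 = 0.06117641
Sum = 0.10903853 → 0.10904.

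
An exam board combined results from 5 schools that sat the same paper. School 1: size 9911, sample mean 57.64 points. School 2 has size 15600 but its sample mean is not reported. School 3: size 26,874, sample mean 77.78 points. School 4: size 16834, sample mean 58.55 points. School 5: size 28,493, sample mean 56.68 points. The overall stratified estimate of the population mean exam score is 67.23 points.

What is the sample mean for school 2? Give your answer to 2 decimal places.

83.78

N = 9911 + 15600 + 26874 + 16834 + 28493 = 97712.
Overall total = μ·N = 67.23·97712 = 6569177.76.
Subtract the known strata: 9911·57.64 + 26874·77.78 + 16834·58.55 + 28493·56.68 = 5262143.7.
Remaining total for school 2: 6569177.76 − 5262143.7 = 1307034.06.
Divide by its size: 1307034.06 / 15600 = 83.7842... → 83.78.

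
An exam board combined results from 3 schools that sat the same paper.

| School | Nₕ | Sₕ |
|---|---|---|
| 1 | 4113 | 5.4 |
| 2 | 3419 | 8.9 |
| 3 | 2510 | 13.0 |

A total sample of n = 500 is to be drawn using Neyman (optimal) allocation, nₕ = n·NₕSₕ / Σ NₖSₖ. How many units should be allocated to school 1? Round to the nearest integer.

130

Σ NₕSₕ = 4113·5.4 + 3419·8.9 + 2510·13.0 = 85269.3.
Share for 1: 22210.2/85269.3 = 0.26047.
n_1 = 500 × 0.26047 = 130.236... → 130.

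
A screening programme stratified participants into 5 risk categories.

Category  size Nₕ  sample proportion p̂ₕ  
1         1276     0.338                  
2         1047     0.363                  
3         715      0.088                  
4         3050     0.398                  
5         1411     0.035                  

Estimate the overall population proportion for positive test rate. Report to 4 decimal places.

N = 1276 + 1047 + 715 + 3050 + 1411 = 7499.
Overall proportion = Σ (Nₕ/N)·p̂ₕ.
Σ Nₕp̂ₕ = 431.288 + 380.061 + 62.92 + 1213.9 + 49.385 = 2137.554.
2137.554 / 7499 = 0.285045... → 0.2850.

0.2850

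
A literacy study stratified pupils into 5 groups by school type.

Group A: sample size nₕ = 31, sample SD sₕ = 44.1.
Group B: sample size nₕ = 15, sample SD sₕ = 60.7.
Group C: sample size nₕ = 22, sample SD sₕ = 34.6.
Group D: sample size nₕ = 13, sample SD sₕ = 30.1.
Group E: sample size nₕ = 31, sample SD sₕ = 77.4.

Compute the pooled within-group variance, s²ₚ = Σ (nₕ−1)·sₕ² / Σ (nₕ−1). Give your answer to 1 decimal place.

Degrees of freedom: 30 + 14 + 21 + 12 + 30 = 107.
Σ(nₕ−1)sₕ² = 30·1944.81 + 14·3684.49 + 21·1197.16 + 12·906.01 + 30·5990.76 = 325662.44.
s²ₚ = 325662.44 / 107 = 3043.574... → 3043.6.

3043.6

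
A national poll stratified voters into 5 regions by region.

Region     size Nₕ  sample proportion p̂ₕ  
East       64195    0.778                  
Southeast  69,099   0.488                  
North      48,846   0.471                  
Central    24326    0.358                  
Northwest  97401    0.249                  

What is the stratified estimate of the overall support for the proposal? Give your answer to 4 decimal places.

0.4595

Wₕ = Nₕ/N with N = 303867: 0.2113, 0.2274, 0.1607, 0.0801, 0.3205.
p̂_st = 0.2113·0.778 + 0.2274·0.488 + 0.1607·0.471 + 0.0801·0.358 + 0.3205·0.249 ≈ 0.459517... → 0.4595.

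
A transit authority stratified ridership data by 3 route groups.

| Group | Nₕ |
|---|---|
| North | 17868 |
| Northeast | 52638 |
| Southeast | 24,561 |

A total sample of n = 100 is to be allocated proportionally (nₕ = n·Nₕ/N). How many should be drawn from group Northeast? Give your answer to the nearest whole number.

Share of group Northeast = 52638/95067 = 0.55369.
Allocate 100 × 0.55369 = 55.369... → 55.

55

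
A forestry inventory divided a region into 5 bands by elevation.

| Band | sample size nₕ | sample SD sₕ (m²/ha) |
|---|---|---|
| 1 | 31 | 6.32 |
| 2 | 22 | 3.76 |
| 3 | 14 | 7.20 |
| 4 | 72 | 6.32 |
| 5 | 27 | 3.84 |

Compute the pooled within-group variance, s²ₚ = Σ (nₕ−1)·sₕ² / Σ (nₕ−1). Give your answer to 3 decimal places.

1: (31−1)·6.32² = 30·39.9424 = 1198.272
2: (22−1)·3.76² = 21·14.1376 = 296.8896
3: (14−1)·7.20² = 13·51.84 = 673.92
4: (72−1)·6.32² = 71·39.9424 = 2835.9104
5: (27−1)·3.84² = 26·14.7456 = 383.3856
Numerator = 5388.3776; denominator = Σ(nₕ−1) = 161.
s²ₚ = 5388.3776/161 = 33.46818... → 33.468.

33.468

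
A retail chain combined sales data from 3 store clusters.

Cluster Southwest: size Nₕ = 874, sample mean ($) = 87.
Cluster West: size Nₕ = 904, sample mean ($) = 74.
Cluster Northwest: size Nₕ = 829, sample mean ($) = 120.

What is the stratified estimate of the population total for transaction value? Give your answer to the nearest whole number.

Population total = Σ Nₕ·x̄ₕ (each stratum's size times its mean).
874·87 + 904·74 + 829·120 = 76038 + 66896 + 99480 = 242414.

242414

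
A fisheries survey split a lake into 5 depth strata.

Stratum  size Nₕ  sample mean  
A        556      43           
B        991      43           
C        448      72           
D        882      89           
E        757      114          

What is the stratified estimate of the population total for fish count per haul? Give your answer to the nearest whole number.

263573

A: 556·43 = 23908
B: 991·43 = 42613
C: 448·72 = 32256
D: 882·89 = 78498
E: 757·114 = 86298
τ̂ = Σ Nₕx̄ₕ = 263573.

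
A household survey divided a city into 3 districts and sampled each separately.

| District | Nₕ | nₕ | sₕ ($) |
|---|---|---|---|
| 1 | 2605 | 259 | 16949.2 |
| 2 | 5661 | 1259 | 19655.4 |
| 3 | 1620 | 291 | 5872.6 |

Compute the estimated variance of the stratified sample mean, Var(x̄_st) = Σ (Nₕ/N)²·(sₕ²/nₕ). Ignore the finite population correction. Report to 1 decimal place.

180816.7

N = 9886; Wₕ = Nₕ/N.
district 1: (2605/9886)²·16949.2²/259 = 77014.5687
district 2: (5661/9886)²·19655.4²/1259 = 100619.7283
district 3: (1620/9886)²·5872.6²/291 = 3182.4139
Sum = 180816.7110 → 180816.7.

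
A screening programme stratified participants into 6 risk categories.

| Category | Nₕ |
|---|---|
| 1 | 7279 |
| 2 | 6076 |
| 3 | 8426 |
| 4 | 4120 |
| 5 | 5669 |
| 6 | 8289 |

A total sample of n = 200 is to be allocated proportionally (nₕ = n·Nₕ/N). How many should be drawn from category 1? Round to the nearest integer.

37

Share of category 1 = 7279/39859 = 0.18262.
Allocate 200 × 0.18262 = 36.524... → 37.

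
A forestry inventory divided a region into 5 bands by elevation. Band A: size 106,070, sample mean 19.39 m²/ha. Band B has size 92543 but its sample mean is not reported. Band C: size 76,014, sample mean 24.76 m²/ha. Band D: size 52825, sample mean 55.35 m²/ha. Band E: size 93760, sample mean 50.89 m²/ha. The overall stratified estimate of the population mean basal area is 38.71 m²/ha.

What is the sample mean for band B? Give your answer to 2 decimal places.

50.47

N = 106070 + 92543 + 76014 + 52825 + 93760 = 421212.
Overall total = μ·N = 38.71·421212 = 16305116.52.
Subtract the known strata: 106070·19.39 + 76014·24.76 + 52825·55.35 + 93760·50.89 = 11634114.09.
Remaining total for band B: 16305116.52 − 11634114.09 = 4671002.43.
Divide by its size: 4671002.43 / 92543 = 50.4739... → 50.47.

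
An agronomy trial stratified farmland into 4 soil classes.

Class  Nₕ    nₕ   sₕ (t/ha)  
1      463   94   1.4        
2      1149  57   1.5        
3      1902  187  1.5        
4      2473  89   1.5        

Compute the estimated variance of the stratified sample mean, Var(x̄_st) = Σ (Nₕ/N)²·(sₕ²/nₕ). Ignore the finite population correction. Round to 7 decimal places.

N = 5987; Wₕ = Nₕ/N.
class 1: (463/5987)²·1.4²/94 = 0.0001247015
class 2: (1149/5987)²·1.5²/57 = 0.0014538821
class 3: (1902/5987)²·1.5²/187 = 0.0012143487
class 4: (2473/5987)²·1.5²/89 = 0.0043134248
Sum = 0.0071063571 → 0.0071064.

0.0071064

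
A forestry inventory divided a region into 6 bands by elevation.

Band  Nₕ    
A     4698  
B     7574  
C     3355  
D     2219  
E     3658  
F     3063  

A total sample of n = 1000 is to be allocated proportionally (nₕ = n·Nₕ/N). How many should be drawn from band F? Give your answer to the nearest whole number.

125

N = 4698 + 7574 + 3355 + 2219 + 3658 + 3063 = 24567.
n_F = 1000·3063/24567 = 124.679... → 125.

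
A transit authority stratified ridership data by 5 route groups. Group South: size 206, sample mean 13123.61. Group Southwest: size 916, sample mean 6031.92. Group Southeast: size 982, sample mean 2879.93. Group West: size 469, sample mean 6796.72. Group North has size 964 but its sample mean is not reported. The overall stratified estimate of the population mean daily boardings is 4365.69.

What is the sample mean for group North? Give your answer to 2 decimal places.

N = 206 + 916 + 982 + 469 + 964 = 3537.
Overall total = μ·N = 4365.69·3537 = 15441445.53.
Subtract the known strata: 206·13123.61 + 916·6031.92 + 982·2879.93 + 469·6796.72 = 14244455.32.
Remaining total for group North: 15441445.53 − 14244455.32 = 1196990.21.
Divide by its size: 1196990.21 / 964 = 1241.6911... → 1241.69.

1241.69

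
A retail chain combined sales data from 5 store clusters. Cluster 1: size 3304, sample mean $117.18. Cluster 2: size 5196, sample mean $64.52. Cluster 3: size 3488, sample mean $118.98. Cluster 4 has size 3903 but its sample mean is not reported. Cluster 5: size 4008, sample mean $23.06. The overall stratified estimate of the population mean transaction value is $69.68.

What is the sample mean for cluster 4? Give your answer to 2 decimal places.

40.16

Σ Nₕx̄ₕ = N·μ, so 3903·x̄_4 = 19899·69.68 − (3304·117.18 + 5196·64.52 + 3488·118.98 + 4008·23.06).
= 1386562.32 − 1229835.36 = 156726.96.
x̄_4 = 156726.96 / 3903 = 40.1555... → 40.16.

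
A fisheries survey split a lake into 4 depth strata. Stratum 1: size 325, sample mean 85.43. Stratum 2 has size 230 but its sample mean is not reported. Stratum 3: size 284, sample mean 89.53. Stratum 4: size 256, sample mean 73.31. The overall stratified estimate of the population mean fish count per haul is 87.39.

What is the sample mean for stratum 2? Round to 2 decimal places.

103.19

N = 325 + 230 + 284 + 256 = 1095.
Overall total = μ·N = 87.39·1095 = 95692.05.
Subtract the known strata: 325·85.43 + 284·89.53 + 256·73.31 = 71958.63.
Remaining total for stratum 2: 95692.05 − 71958.63 = 23733.42.
Divide by its size: 23733.42 / 230 = 103.1888... → 103.19.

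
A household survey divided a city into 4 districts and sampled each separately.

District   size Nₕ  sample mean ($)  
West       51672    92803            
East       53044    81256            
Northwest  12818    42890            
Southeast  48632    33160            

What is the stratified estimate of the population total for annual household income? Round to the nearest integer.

Estimate total by summing Nₕ·x̄ₕ over strata.
51672·92803 + 53044·81256 + 12818·42890 + 48632·33160 = 4795316616 + 4310143264 + 549764020 + 1612637120 = 11267861020.

11267861020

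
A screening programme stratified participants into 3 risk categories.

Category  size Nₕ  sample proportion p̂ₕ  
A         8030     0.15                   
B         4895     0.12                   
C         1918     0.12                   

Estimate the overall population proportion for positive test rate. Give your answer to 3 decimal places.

N = 8030 + 4895 + 1918 = 14843.
Overall proportion = Σ (Nₕ/N)·p̂ₕ.
Σ Nₕp̂ₕ = 1204.5 + 587.4 + 230.16 = 2022.06.
2022.06 / 14843 = 0.13623... → 0.136.

0.136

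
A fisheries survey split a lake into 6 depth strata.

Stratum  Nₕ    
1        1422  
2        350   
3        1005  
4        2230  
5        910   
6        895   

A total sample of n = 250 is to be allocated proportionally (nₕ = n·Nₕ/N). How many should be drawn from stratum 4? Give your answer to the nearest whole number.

82

N = 1422 + 350 + 1005 + 2230 + 910 + 895 = 6812.
n_4 = 250·2230/6812 = 81.841... → 82.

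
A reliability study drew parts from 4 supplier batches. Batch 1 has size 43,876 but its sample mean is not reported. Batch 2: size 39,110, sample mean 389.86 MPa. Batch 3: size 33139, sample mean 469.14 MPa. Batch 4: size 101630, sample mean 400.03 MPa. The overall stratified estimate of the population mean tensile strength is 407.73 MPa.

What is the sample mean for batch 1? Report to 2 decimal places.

395.11

Σ Nₕx̄ₕ = N·μ, so 43876·x̄_1 = 217755·407.73 − (39110·389.86 + 33139·469.14 + 101630·400.03).
= 88785246.15 − 71449303.96 = 17335942.19.
x̄_1 = 17335942.19 / 43876 = 395.1122... → 395.11.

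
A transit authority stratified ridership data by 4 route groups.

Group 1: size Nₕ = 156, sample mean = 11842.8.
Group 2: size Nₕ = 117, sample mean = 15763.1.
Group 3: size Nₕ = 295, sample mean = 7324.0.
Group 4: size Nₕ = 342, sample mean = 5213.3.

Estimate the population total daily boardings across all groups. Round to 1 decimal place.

7635288.1

Population total = Σ Nₕ·x̄ₕ (each stratum's size times its mean).
156·11842.8 + 117·15763.1 + 295·7324.0 + 342·5213.3 = 1847476.8 + 1844282.7 + 2160580 + 1782948.6 = 7635288.1.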